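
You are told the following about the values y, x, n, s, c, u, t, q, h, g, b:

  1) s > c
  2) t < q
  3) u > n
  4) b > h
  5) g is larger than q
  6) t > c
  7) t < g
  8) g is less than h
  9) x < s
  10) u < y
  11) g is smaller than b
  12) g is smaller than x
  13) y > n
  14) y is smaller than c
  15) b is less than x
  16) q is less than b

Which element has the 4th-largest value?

h

The consecutive relations fix a unique order: n < u < y < c < t < q < g < h < b < x < s.
The 4th largest is h.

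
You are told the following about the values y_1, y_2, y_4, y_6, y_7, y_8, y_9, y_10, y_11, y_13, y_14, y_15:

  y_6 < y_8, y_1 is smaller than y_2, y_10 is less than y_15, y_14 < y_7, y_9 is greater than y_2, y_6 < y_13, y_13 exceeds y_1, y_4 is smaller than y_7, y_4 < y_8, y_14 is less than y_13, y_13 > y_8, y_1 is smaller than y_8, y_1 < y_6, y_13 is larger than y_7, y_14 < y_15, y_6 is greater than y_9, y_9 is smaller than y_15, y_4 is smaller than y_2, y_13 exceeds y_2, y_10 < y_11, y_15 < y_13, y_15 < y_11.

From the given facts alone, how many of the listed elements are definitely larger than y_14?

From y_14 the given relations immediately reach y_15, y_7, y_13.
From those, y_11 — 4 in total.
Nothing else is reachable above y_14; 4 in all.

4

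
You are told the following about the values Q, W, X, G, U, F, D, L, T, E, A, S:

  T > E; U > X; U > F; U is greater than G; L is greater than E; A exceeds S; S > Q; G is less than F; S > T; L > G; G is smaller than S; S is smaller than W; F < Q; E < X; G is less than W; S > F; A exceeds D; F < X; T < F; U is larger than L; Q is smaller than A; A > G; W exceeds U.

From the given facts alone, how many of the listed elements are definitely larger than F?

The elements the relations force above F are X, Q, U, S, A, W — no chain reaches any other.
That is 6.

6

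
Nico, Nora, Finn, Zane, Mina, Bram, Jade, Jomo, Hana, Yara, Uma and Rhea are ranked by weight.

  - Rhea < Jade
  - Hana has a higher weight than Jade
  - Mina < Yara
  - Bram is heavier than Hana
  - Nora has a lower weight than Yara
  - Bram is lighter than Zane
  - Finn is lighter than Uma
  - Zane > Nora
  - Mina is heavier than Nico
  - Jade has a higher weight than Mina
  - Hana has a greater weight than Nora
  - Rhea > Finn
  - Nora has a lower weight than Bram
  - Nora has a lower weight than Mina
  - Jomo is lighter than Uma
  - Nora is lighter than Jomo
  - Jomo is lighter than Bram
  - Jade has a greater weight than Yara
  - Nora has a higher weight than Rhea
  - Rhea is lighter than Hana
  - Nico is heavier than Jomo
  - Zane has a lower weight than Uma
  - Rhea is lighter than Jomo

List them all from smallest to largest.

Each adjacent pair is fixed by a given relation: Finn < Rhea; Rhea < Nora; Nora < Jomo; Jomo < Nico; Nico < Mina; Mina < Yara; Yara < Jade; Jade < Hana; Hana < Bram; Bram < Zane; Zane < Uma. Chaining them end to end gives the full order.

Finn < Rhea < Nora < Jomo < Nico < Mina < Yara < Jade < Hana < Bram < Zane < Uma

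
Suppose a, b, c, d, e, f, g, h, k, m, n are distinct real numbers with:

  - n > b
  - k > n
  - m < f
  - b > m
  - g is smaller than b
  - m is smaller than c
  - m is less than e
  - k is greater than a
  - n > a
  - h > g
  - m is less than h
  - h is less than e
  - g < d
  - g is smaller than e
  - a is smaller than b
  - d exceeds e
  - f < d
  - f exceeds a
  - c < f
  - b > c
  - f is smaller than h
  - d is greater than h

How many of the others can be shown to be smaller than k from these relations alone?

Directly below k: a, n.
One step further: b (3 so far).
One step further: g, m, c (6 so far).
Nothing else is reachable below k; 6 in all.

6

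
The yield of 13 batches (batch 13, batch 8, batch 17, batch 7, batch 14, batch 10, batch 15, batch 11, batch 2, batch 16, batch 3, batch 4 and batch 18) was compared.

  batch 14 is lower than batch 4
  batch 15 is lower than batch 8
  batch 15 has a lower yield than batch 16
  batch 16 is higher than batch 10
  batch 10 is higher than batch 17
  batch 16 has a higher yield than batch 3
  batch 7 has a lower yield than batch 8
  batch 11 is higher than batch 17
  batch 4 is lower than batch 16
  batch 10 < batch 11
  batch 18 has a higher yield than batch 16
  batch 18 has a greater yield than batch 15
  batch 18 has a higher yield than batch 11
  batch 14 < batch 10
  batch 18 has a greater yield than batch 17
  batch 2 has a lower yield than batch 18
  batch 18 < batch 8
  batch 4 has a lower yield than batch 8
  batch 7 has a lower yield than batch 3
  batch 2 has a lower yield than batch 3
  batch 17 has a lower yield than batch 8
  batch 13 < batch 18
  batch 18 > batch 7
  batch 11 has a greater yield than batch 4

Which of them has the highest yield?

batch 14 is not greatest since batch 14 < batch 10; batch 7 is not greatest since batch 7 < batch 8; batch 13 is not greatest since batch 13 < batch 18; batch 4 is not greatest since batch 4 < batch 16; batch 17 is not greatest since batch 17 < batch 8; batch 10 is not greatest since batch 10 < batch 16; batch 2 is not greatest since batch 2 < batch 18; batch 3 is not greatest since batch 3 < batch 16; batch 11 is not greatest since batch 11 < batch 18; batch 15 is not greatest since batch 15 < batch 18; batch 16 is not greatest since batch 16 < batch 18; batch 18 is not greatest since batch 18 < batch 8.
Only batch 8 has nothing above it, so batch 8 is the highest yield.

batch 8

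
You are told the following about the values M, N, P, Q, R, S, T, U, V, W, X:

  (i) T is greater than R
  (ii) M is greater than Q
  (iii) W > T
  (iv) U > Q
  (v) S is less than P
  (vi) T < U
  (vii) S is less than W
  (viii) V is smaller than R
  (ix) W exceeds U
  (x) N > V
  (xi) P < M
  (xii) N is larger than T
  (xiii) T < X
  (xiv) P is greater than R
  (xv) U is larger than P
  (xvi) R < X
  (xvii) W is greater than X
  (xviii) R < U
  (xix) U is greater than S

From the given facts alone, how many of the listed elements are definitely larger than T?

4

From T the given relations immediately reach N, X, U, W.
Nothing else is reachable above T; 4 in all.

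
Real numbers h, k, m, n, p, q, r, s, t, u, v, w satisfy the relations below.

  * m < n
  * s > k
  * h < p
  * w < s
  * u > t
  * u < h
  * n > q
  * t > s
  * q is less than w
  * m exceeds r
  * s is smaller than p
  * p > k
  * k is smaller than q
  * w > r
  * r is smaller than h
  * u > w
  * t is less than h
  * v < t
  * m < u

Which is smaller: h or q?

q

Link the given pairs in sequence: q < w; w < s; s < t; t < u; u < h.
Together: q < w < s < t < u < h.
So q < h; q is the smaller of the two.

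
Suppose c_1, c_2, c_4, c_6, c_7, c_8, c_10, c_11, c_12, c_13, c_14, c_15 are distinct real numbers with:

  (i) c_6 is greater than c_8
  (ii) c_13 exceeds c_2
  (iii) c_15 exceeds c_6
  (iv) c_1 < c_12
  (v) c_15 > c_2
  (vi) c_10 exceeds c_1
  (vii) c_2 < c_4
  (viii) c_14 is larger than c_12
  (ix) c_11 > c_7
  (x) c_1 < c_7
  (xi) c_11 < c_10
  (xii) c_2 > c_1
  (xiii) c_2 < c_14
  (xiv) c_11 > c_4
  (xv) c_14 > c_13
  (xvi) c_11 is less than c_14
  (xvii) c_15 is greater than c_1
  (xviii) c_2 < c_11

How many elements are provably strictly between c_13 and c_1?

The relations place c_1 below c_13. An element lies strictly between them when it is forced above c_1 and also forced below c_13.
Above c_1: {c_2, c_4, c_7, c_11, c_10, c_12, c_15, c_14}. Below c_13: {c_2}.
Intersection: {c_2} — 1.

1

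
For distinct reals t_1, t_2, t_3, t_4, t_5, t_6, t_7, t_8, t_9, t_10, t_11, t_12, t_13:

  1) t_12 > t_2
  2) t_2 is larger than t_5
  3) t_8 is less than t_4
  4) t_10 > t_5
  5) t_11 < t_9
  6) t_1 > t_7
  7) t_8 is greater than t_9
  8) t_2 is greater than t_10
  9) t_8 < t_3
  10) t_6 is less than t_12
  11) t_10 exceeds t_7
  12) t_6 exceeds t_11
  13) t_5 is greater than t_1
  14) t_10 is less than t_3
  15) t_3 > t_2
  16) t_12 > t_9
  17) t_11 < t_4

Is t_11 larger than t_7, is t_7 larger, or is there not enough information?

undetermined

Following every chain through t_11: above t_11 we get t_9, t_8, t_6, t_4, t_12, t_3.
t_7 is not reached, and no chain runs the other way from t_7 to t_11.
So the given relations leave the order of t_11 and t_7 undetermined.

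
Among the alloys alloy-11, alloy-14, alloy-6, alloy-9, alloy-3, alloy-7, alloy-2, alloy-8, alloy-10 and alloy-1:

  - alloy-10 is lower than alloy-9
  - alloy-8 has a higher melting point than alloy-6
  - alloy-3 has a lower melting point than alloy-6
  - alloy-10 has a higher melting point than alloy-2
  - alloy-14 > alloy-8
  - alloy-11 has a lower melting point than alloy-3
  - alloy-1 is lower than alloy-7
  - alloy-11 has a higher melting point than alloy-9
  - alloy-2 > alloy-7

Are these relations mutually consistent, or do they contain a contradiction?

consistent

Every relation is compatible with alloy-1 < alloy-7 < alloy-2 < alloy-10 < alloy-9 < alloy-11 < alloy-3 < alloy-6 < alloy-8 < alloy-14; the set is consistent.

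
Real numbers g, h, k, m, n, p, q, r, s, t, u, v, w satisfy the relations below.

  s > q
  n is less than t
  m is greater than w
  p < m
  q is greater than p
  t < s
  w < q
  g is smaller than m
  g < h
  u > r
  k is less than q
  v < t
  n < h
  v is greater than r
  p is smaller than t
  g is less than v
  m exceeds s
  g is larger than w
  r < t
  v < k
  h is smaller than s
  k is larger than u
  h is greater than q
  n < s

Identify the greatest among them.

m

Chaining downward from m: directly below it, w, g, p, s; then n, q, h, t; then r, v, k; then u.
That covers every other element, and nothing is given above m, so m is the greatest.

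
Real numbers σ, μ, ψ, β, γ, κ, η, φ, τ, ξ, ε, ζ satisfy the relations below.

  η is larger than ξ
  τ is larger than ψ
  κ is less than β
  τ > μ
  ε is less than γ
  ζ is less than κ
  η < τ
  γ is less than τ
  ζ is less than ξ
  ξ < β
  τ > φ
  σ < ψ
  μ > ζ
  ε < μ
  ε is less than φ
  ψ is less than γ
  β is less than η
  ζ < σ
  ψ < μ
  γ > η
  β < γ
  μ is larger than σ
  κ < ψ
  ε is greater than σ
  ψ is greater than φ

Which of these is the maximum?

τ

ζ is not greatest since ζ < κ; σ is not greatest since σ < ε; ε is not greatest since ε < φ; ξ is not greatest since ξ < β; φ is not greatest since φ < τ; κ is not greatest since κ < ψ; β is not greatest since β < η; ψ is not greatest since ψ < μ; η is not greatest since η < γ; γ is not greatest since γ < τ; μ is not greatest since μ < τ.
Only τ has nothing above it, so τ is the maximum.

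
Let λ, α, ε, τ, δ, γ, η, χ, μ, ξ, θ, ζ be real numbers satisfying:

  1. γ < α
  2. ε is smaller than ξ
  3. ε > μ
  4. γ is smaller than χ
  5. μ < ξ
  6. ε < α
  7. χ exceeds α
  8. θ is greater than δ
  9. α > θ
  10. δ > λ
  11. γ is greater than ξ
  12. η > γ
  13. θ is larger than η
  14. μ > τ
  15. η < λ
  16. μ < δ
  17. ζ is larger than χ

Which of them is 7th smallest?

λ

Piecing the relations together gives one ordering: τ < μ < ε < ξ < γ < η < λ < δ < θ < α < χ < ζ.
Counting 7 from the smallest end gives λ.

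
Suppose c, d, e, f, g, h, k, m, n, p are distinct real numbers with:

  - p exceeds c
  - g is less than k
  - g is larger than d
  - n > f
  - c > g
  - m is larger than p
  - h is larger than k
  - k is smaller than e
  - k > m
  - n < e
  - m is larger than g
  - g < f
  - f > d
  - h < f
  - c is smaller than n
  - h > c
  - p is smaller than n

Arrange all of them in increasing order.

d < g < c < p < m < k < h < f < n < e

Nothing is placed below d, so it is least; from there d < g; g < c; c < p; p < m; m < k; k < h; h < f; f < n; n < e, each given directly.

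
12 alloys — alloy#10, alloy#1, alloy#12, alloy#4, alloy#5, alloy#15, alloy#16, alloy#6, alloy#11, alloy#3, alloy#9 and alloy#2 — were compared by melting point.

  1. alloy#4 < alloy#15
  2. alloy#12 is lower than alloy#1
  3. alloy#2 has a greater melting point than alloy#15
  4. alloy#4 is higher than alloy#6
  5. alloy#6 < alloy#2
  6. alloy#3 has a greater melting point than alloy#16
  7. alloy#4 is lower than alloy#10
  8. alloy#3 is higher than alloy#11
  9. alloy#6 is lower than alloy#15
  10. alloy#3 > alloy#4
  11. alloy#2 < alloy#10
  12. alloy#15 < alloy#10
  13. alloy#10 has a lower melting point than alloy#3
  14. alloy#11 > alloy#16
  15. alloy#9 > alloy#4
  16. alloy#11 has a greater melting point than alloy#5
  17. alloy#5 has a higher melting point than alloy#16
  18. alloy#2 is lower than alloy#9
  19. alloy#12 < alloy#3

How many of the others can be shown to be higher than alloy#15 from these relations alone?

4

Directly above alloy#15: alloy#2, alloy#10.
One step further: alloy#9, alloy#3 (4 so far).
Nothing else is reachable above alloy#15; 4 in all.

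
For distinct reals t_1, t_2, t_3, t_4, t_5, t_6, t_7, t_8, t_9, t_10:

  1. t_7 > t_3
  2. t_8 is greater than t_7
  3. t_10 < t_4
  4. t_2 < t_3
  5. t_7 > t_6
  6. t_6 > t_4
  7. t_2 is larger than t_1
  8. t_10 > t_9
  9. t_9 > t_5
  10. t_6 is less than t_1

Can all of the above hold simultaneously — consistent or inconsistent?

The single ordering t_5 < t_9 < t_10 < t_4 < t_6 < t_1 < t_2 < t_3 < t_7 < t_8 satisfies every listed relation, so no contradiction arises.

consistent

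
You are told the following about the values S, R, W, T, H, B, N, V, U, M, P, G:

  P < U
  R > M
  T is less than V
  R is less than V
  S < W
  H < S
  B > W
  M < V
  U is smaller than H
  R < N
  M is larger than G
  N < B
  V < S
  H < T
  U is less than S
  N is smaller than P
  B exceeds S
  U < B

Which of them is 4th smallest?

N

Piecing the relations together gives one ordering: G < M < R < N < P < U < H < T < V < S < W < B.
Counting 4 from the smallest end gives N.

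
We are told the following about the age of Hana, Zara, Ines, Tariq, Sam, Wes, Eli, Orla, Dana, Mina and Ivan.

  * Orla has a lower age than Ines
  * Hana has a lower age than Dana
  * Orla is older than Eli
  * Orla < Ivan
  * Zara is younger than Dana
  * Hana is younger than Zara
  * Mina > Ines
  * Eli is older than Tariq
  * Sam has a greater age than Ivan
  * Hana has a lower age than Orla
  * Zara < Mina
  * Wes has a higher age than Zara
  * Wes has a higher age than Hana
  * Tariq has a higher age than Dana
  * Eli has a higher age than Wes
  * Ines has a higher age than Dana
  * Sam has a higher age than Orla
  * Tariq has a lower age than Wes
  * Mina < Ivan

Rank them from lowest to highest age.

Hana < Zara < Dana < Tariq < Wes < Eli < Orla < Ines < Mina < Ivan < Sam

Nothing is placed below Hana, so it is least; from there Hana < Zara; Zara < Dana; Dana < Tariq; Tariq < Wes; Wes < Eli; Eli < Orla; Orla < Ines; Ines < Mina; Mina < Ivan; Ivan < Sam, each given directly.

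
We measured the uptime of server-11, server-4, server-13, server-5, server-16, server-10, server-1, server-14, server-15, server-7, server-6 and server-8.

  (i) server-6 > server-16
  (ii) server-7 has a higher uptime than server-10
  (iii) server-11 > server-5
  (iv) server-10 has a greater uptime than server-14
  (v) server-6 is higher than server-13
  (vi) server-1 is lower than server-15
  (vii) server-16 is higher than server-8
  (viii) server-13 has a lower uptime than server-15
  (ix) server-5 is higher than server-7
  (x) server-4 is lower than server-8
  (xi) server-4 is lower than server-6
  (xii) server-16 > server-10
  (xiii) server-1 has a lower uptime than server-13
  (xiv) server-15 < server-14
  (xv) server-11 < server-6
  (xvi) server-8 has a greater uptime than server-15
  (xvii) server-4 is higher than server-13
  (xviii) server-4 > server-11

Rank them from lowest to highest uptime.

Each adjacent pair is fixed by a given relation: server-1 < server-13; server-13 < server-15; server-15 < server-14; server-14 < server-10; server-10 < server-7; server-7 < server-5; server-5 < server-11; server-11 < server-4; server-4 < server-8; server-8 < server-16; server-16 < server-6. Chaining them end to end gives the full order.

server-1 < server-13 < server-15 < server-14 < server-10 < server-7 < server-5 < server-11 < server-4 < server-8 < server-16 < server-6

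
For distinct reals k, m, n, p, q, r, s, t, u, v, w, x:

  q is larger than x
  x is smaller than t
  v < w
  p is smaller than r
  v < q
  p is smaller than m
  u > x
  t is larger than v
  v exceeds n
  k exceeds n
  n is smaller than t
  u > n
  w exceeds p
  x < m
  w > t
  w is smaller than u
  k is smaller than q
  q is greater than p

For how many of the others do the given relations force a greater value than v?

4

Directly above v: t, w, q.
One step further: u (4 so far).
No other element is forced above v by the given relations, so the count is 4.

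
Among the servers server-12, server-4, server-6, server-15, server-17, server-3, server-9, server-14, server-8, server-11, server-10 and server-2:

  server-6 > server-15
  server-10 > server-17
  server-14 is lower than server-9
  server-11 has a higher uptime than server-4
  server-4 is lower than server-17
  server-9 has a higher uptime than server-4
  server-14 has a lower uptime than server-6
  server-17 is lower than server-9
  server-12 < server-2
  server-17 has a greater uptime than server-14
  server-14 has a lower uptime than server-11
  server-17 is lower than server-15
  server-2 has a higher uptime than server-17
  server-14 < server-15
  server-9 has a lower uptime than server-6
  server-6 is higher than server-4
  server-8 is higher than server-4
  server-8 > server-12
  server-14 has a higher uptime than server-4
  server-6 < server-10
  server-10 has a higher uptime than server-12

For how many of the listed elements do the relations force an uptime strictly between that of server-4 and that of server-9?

2

Chaining upward from server-4 reaches: server-14, server-17, server-11, server-8, server-15, server-6, server-2, server-10.
Chaining downward from server-9 reaches: server-14, server-17.
Strictly between server-4 and server-9 are those in both lists: server-14, server-17 — 2 elements.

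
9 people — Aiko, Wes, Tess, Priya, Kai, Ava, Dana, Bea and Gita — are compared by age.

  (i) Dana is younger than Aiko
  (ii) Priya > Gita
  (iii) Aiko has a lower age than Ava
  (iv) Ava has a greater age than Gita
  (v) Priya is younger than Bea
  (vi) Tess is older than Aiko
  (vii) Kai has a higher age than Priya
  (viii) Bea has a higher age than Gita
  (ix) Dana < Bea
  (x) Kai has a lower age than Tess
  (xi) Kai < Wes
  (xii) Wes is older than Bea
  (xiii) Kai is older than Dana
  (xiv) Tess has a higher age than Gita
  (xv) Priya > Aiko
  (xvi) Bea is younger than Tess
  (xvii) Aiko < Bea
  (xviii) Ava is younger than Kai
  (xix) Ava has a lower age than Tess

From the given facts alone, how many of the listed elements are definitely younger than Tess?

7

Directly below Tess: Aiko, Gita, Ava, Bea, Kai.
One step further: Dana, Priya (7 so far).
Nothing else is reachable below Tess; 7 in all.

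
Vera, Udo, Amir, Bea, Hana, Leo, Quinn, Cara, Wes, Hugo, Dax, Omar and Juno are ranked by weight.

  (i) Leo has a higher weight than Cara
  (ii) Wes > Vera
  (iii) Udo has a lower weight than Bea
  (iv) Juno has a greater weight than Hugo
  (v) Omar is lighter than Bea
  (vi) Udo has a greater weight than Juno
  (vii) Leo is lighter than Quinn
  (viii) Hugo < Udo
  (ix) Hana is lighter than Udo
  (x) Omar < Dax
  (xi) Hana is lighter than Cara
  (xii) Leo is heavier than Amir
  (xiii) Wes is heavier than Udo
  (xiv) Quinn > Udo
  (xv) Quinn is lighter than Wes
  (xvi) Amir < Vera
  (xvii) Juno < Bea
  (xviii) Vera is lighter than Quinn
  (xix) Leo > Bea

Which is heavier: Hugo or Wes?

Wes

Link the given pairs in sequence: Hugo < Juno; Juno < Udo; Udo < Bea; Bea < Leo; Leo < Quinn; Quinn < Wes.
Together: Hugo < Juno < Udo < Bea < Leo < Quinn < Wes.
So Hugo < Wes; Wes is the heavier of the two.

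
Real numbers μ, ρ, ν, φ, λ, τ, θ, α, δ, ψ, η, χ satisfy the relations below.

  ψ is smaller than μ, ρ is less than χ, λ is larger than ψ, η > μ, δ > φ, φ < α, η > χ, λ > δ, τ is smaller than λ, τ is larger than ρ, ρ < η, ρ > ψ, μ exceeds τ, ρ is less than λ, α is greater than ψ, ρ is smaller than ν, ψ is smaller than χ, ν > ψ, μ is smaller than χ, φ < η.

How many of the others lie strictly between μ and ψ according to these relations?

The relations place ψ below μ. An element lies strictly between them when it is forced above ψ and also forced below μ.
Above ψ: {α, ρ, τ, χ, ν, η, λ}. Below μ: {ρ, τ}.
Intersection: {ρ, τ} — 2.

2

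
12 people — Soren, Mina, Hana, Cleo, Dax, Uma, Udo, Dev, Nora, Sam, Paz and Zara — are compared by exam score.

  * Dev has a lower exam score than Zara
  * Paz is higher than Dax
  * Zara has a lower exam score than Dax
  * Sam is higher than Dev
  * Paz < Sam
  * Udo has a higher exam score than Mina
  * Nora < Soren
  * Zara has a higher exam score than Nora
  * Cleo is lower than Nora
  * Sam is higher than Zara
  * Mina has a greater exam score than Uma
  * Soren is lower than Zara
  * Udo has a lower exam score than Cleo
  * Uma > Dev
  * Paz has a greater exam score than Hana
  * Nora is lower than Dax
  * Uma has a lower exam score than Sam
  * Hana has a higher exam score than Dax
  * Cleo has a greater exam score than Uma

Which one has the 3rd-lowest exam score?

Piecing the relations together gives one ordering: Dev < Uma < Mina < Udo < Cleo < Nora < Soren < Zara < Dax < Hana < Paz < Sam.
The 3rd smallest is Mina.

Mina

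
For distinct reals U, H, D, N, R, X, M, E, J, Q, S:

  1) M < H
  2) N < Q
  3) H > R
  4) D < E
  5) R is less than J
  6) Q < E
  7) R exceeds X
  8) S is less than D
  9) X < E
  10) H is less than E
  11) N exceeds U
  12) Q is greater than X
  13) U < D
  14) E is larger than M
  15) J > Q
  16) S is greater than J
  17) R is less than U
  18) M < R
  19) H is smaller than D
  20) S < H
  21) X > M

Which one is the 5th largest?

J

Chaining the given pairs: M < X < R < U < N < Q < J < S < H < D < E.
Counting 5 from the largest end gives J.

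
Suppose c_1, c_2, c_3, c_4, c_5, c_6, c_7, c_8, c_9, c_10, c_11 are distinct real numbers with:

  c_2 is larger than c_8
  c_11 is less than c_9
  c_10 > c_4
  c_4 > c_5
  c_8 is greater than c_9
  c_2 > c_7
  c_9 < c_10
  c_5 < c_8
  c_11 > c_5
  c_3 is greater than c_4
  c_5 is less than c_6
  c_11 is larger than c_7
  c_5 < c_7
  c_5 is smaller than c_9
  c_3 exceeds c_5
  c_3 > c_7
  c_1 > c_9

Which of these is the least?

Chaining upward from c_5: directly above it, c_7, c_11, c_4, c_9, c_8, c_3, c_6; then c_10, c_2, c_1.
That covers every other element, and nothing is given below c_5, so c_5 is the least.

c_5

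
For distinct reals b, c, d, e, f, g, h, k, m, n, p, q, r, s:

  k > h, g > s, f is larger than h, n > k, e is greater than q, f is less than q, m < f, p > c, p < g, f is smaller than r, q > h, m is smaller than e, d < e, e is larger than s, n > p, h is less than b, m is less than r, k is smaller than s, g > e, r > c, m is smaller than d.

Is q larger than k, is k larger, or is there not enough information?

Following every chain through k: above k we get s, e, n, g; below k we get h.
q is not reached, and no chain runs the other way from q to k.
So the given relations leave the order of k and q undetermined.

undetermined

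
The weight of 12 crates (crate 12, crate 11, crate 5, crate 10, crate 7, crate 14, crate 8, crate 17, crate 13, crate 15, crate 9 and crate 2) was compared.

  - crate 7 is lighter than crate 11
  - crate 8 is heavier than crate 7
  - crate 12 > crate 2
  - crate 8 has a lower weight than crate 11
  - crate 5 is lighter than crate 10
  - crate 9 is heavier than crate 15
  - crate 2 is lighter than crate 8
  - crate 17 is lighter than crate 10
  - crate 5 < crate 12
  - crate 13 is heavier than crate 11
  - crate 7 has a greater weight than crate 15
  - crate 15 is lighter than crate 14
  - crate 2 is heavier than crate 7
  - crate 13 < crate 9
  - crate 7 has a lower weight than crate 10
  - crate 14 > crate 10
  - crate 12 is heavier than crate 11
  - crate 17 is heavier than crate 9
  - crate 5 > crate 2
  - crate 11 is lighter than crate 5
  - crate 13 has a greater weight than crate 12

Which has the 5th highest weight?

The consecutive relations fix a unique order: crate 15 < crate 7 < crate 2 < crate 8 < crate 11 < crate 5 < crate 12 < crate 13 < crate 9 < crate 17 < crate 10 < crate 14.
Counting 5 from the largest end gives crate 13.

crate 13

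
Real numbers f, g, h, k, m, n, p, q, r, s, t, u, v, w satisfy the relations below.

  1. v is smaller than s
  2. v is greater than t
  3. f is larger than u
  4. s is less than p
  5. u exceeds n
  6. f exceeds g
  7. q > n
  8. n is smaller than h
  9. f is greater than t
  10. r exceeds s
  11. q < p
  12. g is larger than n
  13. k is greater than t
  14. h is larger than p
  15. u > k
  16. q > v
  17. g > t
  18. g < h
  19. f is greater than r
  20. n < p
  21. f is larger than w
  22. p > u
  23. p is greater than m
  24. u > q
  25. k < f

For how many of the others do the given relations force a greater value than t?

10

The elements the relations force above t are k, v, s, r, q, u, g, p, f, h — no chain reaches any other.
That is 10.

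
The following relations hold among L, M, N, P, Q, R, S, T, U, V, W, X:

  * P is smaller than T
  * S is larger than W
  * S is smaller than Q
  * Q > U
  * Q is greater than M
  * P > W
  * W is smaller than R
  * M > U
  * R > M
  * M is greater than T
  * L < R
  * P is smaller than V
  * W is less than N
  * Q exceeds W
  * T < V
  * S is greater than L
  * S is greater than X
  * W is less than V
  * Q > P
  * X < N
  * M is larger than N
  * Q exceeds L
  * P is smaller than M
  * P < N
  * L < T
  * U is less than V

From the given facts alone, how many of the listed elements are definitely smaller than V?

Directly below V: W, P, U, T.
One step further: L (5 so far).
No other element is forced below V by the given relations, so the count is 5.

5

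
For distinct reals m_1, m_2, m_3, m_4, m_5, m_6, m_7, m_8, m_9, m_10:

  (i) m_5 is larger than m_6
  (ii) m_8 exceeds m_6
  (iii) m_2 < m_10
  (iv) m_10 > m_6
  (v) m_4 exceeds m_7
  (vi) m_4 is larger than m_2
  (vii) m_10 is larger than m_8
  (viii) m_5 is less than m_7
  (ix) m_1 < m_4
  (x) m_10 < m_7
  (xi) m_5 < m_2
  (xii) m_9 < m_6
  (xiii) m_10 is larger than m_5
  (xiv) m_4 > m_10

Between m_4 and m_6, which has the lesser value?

m_6 < m_5 and m_5 < m_2 give m_6 < m_2.
Then m_2 < m_10 extends the chain to m_10.
With m_10 < m_7: m_6 < m_5 < m_2 < m_10 < m_7.
With m_7 < m_4: m_6 < m_5 < m_2 < m_10 < m_7 < m_4.
So m_6 < m_4; m_6 is the smaller of the two.

m_6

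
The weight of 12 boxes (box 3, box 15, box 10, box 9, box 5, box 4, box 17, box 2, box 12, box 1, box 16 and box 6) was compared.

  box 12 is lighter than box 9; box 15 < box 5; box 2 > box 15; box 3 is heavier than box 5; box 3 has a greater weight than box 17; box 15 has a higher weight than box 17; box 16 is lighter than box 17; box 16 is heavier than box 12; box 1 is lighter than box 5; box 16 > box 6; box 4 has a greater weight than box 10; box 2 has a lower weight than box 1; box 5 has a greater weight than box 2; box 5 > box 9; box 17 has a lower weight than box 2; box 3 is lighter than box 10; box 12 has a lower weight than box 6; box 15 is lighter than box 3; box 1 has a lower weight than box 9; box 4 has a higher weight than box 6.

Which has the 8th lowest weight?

box 9

Chaining the given pairs: box 12 < box 6 < box 16 < box 17 < box 15 < box 2 < box 1 < box 9 < box 5 < box 3 < box 10 < box 4.
Counting 8 from the smallest end gives box 9.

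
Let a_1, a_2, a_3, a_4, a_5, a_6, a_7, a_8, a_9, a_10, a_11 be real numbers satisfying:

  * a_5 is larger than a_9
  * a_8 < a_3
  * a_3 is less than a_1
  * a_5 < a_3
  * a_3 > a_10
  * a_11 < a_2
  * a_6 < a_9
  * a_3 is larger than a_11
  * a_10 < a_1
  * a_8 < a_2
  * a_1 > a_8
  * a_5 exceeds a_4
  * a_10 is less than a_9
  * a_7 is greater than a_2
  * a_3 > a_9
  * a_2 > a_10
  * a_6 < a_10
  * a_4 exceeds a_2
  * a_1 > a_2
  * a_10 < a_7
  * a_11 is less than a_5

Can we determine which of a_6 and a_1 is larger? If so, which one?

a_1

a_6 < a_10 and a_10 < a_2 give a_6 < a_2.
Then a_2 < a_4 extends the chain to a_4.
Then a_4 < a_5 extends the chain to a_5.
With a_5 < a_3: a_6 < a_10 < a_2 < a_4 < a_5 < a_3.
With a_3 < a_1: a_6 < a_10 < a_2 < a_4 < a_5 < a_3 < a_1.
So a_1 is larger.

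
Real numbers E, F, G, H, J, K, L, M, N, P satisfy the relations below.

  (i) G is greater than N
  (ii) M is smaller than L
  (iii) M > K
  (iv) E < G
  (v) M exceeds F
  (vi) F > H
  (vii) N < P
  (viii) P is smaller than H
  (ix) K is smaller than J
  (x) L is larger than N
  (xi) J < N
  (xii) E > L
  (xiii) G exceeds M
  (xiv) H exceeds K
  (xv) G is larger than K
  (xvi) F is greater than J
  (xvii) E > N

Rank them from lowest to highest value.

K < J < N < P < H < F < M < L < E < G

Each adjacent pair is fixed by a given relation: K < J; J < N; N < P; P < H; H < F; F < M; M < L; L < E; E < G. Chaining them end to end gives the full order.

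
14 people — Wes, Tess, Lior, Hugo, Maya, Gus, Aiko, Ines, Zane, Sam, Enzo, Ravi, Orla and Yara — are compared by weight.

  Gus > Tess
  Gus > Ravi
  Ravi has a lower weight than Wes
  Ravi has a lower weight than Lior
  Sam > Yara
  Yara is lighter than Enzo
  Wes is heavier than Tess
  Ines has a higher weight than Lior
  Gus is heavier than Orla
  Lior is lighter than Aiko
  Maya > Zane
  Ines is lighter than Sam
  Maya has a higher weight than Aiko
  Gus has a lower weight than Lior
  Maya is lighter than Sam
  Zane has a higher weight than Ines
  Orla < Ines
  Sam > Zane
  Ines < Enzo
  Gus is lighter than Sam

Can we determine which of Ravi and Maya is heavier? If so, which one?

Ravi < Gus and Gus < Lior give Ravi < Lior.
Then Lior < Ines extends the chain to Ines.
Then Ines < Zane extends the chain to Zane.
Then Zane < Maya extends the chain to Maya.
So Maya is heavier.

Maya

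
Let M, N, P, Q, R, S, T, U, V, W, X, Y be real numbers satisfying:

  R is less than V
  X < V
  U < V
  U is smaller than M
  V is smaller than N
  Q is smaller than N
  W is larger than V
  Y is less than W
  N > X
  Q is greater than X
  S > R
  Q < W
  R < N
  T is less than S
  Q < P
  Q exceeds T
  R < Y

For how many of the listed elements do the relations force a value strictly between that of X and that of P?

1

Chaining upward from X reaches: V, Q, N, W.
Chaining downward from P reaches: T, Q.
Strictly between X and P are those in both lists: Q — 1 element.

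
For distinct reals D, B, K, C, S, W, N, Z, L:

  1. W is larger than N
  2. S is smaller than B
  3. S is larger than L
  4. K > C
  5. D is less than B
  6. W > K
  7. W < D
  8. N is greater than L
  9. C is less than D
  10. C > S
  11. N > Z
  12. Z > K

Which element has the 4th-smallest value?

Piecing the relations together gives one ordering: L < S < C < K < Z < N < W < D < B.
The 4th smallest is K.

K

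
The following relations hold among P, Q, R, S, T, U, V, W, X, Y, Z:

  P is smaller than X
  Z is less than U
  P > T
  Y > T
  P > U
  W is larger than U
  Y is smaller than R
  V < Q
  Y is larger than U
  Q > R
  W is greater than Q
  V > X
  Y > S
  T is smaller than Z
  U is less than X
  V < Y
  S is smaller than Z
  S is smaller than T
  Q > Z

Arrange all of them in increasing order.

S < T < Z < U < P < X < V < Y < R < Q < W

Nothing is placed below S, so it is least; from there S < T; T < Z; Z < U; U < P; P < X; X < V; V < Y; Y < R; R < Q; Q < W, each given directly.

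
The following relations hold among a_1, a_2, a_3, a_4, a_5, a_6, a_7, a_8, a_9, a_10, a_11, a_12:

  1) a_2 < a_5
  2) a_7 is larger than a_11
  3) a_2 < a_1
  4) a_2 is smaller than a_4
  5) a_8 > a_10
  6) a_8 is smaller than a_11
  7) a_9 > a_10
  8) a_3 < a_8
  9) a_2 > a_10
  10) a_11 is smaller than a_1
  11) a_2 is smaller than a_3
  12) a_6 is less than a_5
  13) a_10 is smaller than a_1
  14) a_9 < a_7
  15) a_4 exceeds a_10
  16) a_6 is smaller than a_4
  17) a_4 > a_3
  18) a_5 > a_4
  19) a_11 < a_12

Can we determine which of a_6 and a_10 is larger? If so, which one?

Following every chain through a_10: above a_10 we get a_2, a_3, a_8, a_11, a_9, a_12, a_1, a_7, a_4, a_5.
a_6 is not reached, and no chain runs the other way from a_6 to a_10.
So the given relations leave the order of a_10 and a_6 undetermined.

undetermined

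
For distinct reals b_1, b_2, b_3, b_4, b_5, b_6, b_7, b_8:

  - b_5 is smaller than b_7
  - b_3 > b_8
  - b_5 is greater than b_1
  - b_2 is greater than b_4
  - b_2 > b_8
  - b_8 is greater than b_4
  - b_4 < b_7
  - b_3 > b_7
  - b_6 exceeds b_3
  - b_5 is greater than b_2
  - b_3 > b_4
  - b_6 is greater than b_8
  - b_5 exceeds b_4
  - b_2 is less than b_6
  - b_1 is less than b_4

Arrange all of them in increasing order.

The consecutive links are each given: b_1 < b_4; b_4 < b_8; b_8 < b_2; b_2 < b_5; b_5 < b_7; b_7 < b_3; b_3 < b_6.

b_1 < b_4 < b_8 < b_2 < b_5 < b_7 < b_3 < b_6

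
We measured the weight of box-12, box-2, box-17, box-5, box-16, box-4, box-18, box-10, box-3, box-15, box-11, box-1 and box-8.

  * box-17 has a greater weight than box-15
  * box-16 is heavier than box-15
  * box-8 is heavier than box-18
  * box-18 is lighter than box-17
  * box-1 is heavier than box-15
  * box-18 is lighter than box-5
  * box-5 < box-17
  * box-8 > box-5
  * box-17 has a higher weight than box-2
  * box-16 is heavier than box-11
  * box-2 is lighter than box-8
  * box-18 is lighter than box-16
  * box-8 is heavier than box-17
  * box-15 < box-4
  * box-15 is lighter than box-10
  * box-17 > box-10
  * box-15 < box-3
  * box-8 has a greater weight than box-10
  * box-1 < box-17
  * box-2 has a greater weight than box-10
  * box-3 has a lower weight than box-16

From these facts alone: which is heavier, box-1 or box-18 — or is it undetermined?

undetermined

Following every chain through box-18: above box-18 we get box-5, box-16, box-17, box-8.
box-1 is not reached, and no chain runs the other way from box-1 to box-18.
So the given relations leave the order of box-18 and box-1 undetermined.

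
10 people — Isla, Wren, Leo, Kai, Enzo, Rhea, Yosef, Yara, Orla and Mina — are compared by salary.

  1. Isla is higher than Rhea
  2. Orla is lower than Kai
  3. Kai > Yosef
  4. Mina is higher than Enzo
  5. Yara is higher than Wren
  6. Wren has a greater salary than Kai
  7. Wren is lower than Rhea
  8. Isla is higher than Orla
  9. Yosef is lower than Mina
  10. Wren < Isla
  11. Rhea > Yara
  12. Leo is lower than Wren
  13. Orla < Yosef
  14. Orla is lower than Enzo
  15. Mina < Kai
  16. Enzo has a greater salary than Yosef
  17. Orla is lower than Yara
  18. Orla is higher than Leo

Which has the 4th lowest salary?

The consecutive relations fix a unique order: Leo < Orla < Yosef < Enzo < Mina < Kai < Wren < Yara < Rhea < Isla.
The 4th smallest is Enzo.

Enzo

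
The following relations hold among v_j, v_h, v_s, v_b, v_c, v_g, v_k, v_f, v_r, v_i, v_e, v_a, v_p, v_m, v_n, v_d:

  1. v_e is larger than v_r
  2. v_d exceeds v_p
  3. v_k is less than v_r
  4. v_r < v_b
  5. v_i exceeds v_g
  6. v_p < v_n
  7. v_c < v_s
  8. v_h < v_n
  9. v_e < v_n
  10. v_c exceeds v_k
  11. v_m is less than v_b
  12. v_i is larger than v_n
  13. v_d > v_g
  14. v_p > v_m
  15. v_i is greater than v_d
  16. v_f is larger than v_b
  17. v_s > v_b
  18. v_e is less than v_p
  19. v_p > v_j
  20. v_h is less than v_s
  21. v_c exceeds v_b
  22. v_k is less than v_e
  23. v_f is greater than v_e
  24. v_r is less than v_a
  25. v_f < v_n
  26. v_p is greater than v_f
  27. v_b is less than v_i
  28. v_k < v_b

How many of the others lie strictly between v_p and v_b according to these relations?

1

The relations place v_b below v_p. An element lies strictly between them when it is forced above v_b and also forced below v_p.
Above v_b: {v_f, v_d, v_n, v_i, v_c, v_s}. Below v_p: {v_j, v_k, v_r, v_m, v_e, v_f}.
Intersection: {v_f} — 1.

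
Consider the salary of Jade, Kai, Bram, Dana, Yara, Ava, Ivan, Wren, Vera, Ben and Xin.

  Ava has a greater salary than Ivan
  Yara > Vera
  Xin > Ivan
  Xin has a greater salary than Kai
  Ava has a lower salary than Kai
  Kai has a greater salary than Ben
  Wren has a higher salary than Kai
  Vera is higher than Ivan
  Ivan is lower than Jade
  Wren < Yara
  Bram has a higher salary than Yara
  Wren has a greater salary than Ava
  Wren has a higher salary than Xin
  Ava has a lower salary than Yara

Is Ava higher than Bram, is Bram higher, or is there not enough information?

Bram

Ava < Kai and Kai < Xin give Ava < Xin.
Then Xin < Wren extends the chain to Wren.
Then Wren < Yara extends the chain to Yara.
Then Yara < Bram extends the chain to Bram.
So Bram is higher.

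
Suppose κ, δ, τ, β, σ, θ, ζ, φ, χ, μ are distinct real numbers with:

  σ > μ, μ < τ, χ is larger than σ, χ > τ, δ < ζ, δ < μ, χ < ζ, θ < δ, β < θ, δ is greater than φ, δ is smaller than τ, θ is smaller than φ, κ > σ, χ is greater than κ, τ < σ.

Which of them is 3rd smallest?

Piecing the relations together gives one ordering: β < θ < φ < δ < μ < τ < σ < κ < χ < ζ.
The 3rd smallest is φ.

φ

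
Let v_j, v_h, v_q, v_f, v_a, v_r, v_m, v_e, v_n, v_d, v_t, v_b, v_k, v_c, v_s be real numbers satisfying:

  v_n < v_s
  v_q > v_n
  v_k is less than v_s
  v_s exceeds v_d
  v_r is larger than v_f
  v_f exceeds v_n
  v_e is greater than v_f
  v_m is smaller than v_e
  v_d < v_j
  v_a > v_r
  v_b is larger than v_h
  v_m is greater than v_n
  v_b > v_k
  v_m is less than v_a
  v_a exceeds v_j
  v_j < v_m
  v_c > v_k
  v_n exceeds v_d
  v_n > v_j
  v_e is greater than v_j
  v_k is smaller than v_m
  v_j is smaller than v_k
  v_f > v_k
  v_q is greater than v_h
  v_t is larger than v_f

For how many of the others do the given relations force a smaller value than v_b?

4

Directly below v_b: v_h, v_k.
One step further: v_j (3 so far).
One step further: v_d (4 so far).
Nothing else is reachable below v_b; 4 in all.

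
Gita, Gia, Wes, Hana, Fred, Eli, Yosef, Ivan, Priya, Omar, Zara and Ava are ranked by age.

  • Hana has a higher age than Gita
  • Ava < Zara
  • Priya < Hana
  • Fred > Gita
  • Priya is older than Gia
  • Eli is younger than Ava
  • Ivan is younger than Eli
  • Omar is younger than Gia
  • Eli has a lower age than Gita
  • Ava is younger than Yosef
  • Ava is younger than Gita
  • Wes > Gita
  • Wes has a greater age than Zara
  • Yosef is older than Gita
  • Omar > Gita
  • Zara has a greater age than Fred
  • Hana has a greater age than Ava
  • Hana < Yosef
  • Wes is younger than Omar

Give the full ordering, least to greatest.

Ivan < Eli < Ava < Gita < Fred < Zara < Wes < Omar < Gia < Priya < Hana < Yosef

The consecutive links are each given: Ivan < Eli; Eli < Ava; Ava < Gita; Gita < Fred; Fred < Zara; Zara < Wes; Wes < Omar; Omar < Gia; Gia < Priya; Priya < Hana; Hana < Yosef.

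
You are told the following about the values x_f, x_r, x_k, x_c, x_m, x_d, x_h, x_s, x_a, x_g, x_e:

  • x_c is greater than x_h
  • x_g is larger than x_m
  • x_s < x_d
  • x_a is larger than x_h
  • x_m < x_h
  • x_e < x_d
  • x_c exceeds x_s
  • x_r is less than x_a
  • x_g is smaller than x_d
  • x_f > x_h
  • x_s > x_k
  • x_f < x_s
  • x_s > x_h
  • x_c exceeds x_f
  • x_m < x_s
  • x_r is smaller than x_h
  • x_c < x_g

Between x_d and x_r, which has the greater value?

Link the given pairs in sequence: x_r < x_h; x_h < x_f; x_f < x_s; x_s < x_c; x_c < x_g; x_g < x_d.
Chaining these gives x_r < x_h < x_f < x_s < x_c < x_g < x_d.
So x_r < x_d; x_d is the larger of the two.

x_d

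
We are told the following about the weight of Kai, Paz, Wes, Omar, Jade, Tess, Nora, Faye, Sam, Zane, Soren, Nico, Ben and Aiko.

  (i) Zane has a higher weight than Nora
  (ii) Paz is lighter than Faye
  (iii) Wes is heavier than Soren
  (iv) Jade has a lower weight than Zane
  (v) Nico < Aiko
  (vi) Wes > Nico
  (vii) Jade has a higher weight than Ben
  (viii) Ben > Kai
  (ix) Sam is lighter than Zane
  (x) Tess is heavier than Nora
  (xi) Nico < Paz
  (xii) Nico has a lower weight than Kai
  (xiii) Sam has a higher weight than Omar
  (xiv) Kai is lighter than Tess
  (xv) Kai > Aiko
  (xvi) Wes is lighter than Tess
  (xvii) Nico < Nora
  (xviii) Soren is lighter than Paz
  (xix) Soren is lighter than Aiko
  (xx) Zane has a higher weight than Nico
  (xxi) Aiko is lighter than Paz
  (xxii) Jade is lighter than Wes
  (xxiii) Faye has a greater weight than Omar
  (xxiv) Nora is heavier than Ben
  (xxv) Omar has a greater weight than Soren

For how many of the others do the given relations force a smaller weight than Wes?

Directly below Wes: Nico, Soren, Jade.
One step further: Ben (4 so far).
One step further: Kai (5 so far).
One step further: Aiko (6 so far).
No other element is forced below Wes by the given relations, so the count is 6.

6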